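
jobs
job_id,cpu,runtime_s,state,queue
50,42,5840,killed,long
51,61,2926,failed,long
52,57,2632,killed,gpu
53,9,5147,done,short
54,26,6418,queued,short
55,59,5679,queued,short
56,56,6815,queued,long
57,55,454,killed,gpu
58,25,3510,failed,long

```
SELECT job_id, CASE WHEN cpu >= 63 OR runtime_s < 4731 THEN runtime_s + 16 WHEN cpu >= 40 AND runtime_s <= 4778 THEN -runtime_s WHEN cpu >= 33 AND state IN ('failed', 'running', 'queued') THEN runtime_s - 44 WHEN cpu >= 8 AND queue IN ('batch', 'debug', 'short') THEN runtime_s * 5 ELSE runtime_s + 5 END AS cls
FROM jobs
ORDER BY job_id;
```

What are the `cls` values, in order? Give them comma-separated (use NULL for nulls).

5845, 2942, 2648, 25735, 32090, 5635, 6771, 470, 3526

job_id=50: ELSE → 5845
job_id=51: cpu >= 63 OR runtime_s < 4731 → 2942
job_id=52: cpu >= 63 OR runtime_s < 4731 → 2648
job_id=53: cpu >= 8 AND queue IN ('batch', 'debug', 'short') → 25735
job_id=54: cpu >= 8 AND queue IN ('batch', 'debug', 'short') → 32090
job_id=55: cpu >= 33 AND state IN ('failed', 'running', 'queued') → 5635
job_id=56: cpu >= 33 AND state IN ('failed', 'running', 'queued') → 6771
job_id=57: cpu >= 63 OR runtime_s < 4731 → 470
job_id=58: cpu >= 63 OR runtime_s < 4731 → 3526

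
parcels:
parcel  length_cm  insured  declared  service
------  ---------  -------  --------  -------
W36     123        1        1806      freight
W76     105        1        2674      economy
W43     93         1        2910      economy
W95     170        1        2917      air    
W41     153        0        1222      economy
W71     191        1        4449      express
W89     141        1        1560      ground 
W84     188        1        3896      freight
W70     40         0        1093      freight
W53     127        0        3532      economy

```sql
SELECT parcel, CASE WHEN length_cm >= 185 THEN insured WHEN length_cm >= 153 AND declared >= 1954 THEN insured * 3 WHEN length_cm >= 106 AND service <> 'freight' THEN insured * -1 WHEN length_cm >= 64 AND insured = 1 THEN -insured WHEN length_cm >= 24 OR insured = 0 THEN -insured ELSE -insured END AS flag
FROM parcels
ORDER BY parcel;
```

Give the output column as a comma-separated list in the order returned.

-1, 0, -1, 0, 0, 1, -1, 1, -1, 3

parcel=W36: length_cm >= 64 AND insured = 1 → -1
parcel=W41: length_cm >= 106 AND service <> 'freight' → 0
parcel=W43: length_cm >= 64 AND insured = 1 → -1
parcel=W53: length_cm >= 106 AND service <> 'freight' → 0
parcel=W70: length_cm >= 24 OR insured = 0 → 0
parcel=W71: length_cm >= 185 → 1
parcel=W76: length_cm >= 64 AND insured = 1 → -1
parcel=W84: length_cm >= 185 → 1
parcel=W89: length_cm >= 106 AND service <> 'freight' → -1
parcel=W95: length_cm >= 153 AND declared >= 1954 → 3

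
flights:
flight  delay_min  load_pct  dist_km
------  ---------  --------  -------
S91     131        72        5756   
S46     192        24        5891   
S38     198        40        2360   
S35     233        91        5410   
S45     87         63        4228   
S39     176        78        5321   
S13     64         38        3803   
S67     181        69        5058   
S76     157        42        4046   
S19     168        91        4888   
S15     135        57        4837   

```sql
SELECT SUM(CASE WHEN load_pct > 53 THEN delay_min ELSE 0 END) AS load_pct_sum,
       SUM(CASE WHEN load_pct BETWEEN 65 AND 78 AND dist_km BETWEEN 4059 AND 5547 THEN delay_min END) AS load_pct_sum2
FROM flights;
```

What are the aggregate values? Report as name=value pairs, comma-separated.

load_pct_sum=1111, load_pct_sum2=357

[load_pct_sum: load_pct > 53]
flight=S91: ✓ → 131
flight=S46: ✗
flight=S38: ✗
flight=S35: ✓ → 233
flight=S45: ✓ → 87
flight=S39: ✓ → 176
flight=S13: ✗
flight=S67: ✓ → 181
flight=S76: ✗
flight=S19: ✓ → 168
flight=S15: ✓ → 135
load_pct_sum = 131 + 233 + 87 + 176 + 181 + 168 + 135 = 1111
—
[load_pct_sum2: load_pct BETWEEN 65 AND 78 AND dist_km BETWEEN 4059 AND 5547]
flight=S91: ✗
flight=S46: ✗
flight=S38: ✗
flight=S35: ✗
flight=S45: ✗
flight=S39: ✓ → 176
flight=S13: ✗
flight=S67: ✓ → 181
flight=S76: ✗
flight=S19: ✗
flight=S15: ✗
load_pct_sum2 = 176 + 181 = 357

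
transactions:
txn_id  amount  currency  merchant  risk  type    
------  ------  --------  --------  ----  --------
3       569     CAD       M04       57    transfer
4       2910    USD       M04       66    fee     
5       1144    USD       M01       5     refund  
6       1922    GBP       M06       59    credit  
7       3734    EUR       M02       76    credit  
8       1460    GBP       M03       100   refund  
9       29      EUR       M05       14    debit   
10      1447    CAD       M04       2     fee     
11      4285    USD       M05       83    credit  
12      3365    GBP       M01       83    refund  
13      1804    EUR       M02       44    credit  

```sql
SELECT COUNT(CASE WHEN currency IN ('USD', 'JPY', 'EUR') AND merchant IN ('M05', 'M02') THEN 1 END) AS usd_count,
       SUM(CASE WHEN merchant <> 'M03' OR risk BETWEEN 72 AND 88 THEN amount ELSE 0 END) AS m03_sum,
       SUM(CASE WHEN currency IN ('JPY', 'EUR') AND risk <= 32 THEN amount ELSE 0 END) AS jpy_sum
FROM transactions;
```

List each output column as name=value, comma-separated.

[usd_count: currency IN ('USD', 'JPY', 'EUR') AND merchant IN ('M05', 'M02')]
txn_id=3: ✗
txn_id=4: ✗
txn_id=5: ✗
txn_id=6: ✗
txn_id=7: ✓ → 1
txn_id=8: ✗
txn_id=9: ✓ → 1
txn_id=10: ✗
txn_id=11: ✓ → 1
txn_id=12: ✗
txn_id=13: ✓ → 1
usd_count = COUNT(1, 1, 1, 1) = 4
—
[m03_sum: merchant <> 'M03' OR risk BETWEEN 72 AND 88]
txn_id=3: ✓ → 569
txn_id=4: ✓ → 2910
txn_id=5: ✓ → 1144
txn_id=6: ✓ → 1922
txn_id=7: ✓ → 3734
txn_id=8: ✗
txn_id=9: ✓ → 29
txn_id=10: ✓ → 1447
txn_id=11: ✓ → 4285
txn_id=12: ✓ → 3365
txn_id=13: ✓ → 1804
m03_sum = 569 + 2910 + 1144 + 1922 + 3734 + 29 + 1447 + 4285 + 3365 + 1804 = 21209
—
[jpy_sum: currency IN ('JPY', 'EUR') AND risk <= 32]
txn_id=3: ✗
txn_id=4: ✗
txn_id=5: ✗
txn_id=6: ✗
txn_id=7: ✗
txn_id=8: ✗
txn_id=9: ✓ → 29
txn_id=10: ✗
txn_id=11: ✗
txn_id=12: ✗
txn_id=13: ✗
jpy_sum = 29

usd_count=4, m03_sum=21209, jpy_sum=29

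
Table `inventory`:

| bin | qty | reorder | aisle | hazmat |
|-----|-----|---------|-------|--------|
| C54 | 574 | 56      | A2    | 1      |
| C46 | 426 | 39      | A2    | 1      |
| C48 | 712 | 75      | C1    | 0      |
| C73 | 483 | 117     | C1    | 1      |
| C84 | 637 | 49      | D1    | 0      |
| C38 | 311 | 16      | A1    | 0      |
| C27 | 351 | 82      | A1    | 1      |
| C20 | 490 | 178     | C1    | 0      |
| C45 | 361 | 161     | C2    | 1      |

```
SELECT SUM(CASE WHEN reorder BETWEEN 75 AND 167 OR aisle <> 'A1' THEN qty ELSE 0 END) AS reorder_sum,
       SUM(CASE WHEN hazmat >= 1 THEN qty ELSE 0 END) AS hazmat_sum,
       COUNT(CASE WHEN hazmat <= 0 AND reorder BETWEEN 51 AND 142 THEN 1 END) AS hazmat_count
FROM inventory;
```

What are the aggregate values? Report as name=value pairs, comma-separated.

[reorder_sum: reorder BETWEEN 75 AND 167 OR aisle <> 'A1']
bin=C54: ✓ → 574
bin=C46: ✓ → 426
bin=C48: ✓ → 712
bin=C73: ✓ → 483
bin=C84: ✓ → 637
bin=C38: ✗
bin=C27: ✓ → 351
bin=C20: ✓ → 490
bin=C45: ✓ → 361
reorder_sum = 574 + 426 + 712 + 483 + 637 + 351 + 490 + 361 = 4034
—
[hazmat_sum: hazmat >= 1]
bin=C54: ✓ → 574
bin=C46: ✓ → 426
bin=C48: ✗
bin=C73: ✓ → 483
bin=C84: ✗
bin=C38: ✗
bin=C27: ✓ → 351
bin=C20: ✗
bin=C45: ✓ → 361
hazmat_sum = 574 + 426 + 483 + 351 + 361 = 2195
—
[hazmat_count: hazmat <= 0 AND reorder BETWEEN 51 AND 142]
bin=C54: ✗
bin=C46: ✗
bin=C48: ✓ → 1
bin=C73: ✗
bin=C84: ✗
bin=C38: ✗
bin=C27: ✗
bin=C20: ✗
bin=C45: ✗
hazmat_count = COUNT(1) = 1

reorder_sum=4034, hazmat_sum=2195, hazmat_count=1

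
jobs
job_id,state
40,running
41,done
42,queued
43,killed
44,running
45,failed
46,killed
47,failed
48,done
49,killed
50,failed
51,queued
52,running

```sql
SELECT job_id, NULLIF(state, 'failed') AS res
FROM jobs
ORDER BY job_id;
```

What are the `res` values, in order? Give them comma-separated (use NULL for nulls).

job_id=40: state=running vs failed: differ → running
job_id=41: state=done vs failed: differ → done
job_id=42: state=queued vs failed: differ → queued
job_id=43: state=killed vs failed: differ → killed
job_id=44: state=running vs failed: differ → running
job_id=45: state=failed vs failed: equal → NULL
job_id=46: state=killed vs failed: differ → killed
job_id=47: state=failed vs failed: equal → NULL
job_id=48: state=done vs failed: differ → done
job_id=49: state=killed vs failed: differ → killed
job_id=50: state=failed vs failed: equal → NULL
job_id=51: state=queued vs failed: differ → queued
job_id=52: state=running vs failed: differ → running

running, done, queued, killed, running, NULL, killed, NULL, done, killed, NULL, queued, running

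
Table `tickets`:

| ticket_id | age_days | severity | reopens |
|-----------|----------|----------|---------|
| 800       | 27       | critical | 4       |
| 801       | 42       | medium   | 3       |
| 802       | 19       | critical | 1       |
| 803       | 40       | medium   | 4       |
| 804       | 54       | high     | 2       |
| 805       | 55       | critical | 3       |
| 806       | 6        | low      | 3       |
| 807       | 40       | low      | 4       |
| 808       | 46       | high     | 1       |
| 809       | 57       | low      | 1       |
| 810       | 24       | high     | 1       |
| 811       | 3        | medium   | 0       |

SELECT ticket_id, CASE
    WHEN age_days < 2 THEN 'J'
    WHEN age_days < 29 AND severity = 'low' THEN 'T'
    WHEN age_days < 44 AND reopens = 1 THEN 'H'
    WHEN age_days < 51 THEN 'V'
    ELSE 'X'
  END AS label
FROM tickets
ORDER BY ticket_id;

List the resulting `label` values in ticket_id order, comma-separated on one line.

V, V, H, V, X, X, T, V, V, X, H, V

ticket_id=800: age_days < 51 → V
ticket_id=801: age_days < 51 → V
ticket_id=802: age_days < 44 AND reopens = 1 → H
ticket_id=803: age_days < 51 → V
ticket_id=804: ELSE → X
ticket_id=805: ELSE → X
ticket_id=806: age_days < 29 AND severity = 'low' → T
ticket_id=807: age_days < 51 → V
ticket_id=808: age_days < 51 → V
ticket_id=809: ELSE → X
ticket_id=810: age_days < 44 AND reopens = 1 → H
ticket_id=811: age_days < 51 → V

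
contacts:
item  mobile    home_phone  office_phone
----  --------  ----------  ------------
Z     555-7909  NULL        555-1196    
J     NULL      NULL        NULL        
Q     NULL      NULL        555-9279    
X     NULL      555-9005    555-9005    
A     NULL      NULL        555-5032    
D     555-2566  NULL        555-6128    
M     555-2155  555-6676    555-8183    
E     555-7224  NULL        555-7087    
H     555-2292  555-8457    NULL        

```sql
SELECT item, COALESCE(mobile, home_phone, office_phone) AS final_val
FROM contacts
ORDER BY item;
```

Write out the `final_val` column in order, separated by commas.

555-5032, 555-2566, 555-7224, 555-2292, NULL, 555-2155, 555-9279, 555-9005, 555-7909

item=A: mobile=NULL, home_phone=NULL, office_phone=555-5032 → 555-5032
item=D: mobile=555-2566 → 555-2566
item=E: mobile=555-7224 → 555-7224
item=H: mobile=555-2292 → 555-2292
item=J: mobile=NULL, home_phone=NULL, office_phone=NULL (all NULL) → NULL
item=M: mobile=555-2155 → 555-2155
item=Q: mobile=NULL, home_phone=NULL, office_phone=555-9279 → 555-9279
item=X: mobile=NULL, home_phone=555-9005 → 555-9005
item=Z: mobile=555-7909 → 555-7909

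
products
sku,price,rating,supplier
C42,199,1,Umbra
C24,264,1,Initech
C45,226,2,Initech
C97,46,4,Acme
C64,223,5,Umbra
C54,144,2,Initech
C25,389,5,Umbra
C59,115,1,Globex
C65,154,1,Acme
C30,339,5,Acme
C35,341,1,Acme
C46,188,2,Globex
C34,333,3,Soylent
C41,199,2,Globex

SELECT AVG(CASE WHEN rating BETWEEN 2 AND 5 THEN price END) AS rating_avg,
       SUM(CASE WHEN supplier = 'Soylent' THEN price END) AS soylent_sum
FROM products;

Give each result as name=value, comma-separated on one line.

[rating_avg: rating BETWEEN 2 AND 5]
sku=C42: ✗
sku=C24: ✗
sku=C45: ✓ → 226
sku=C97: ✓ → 46
sku=C64: ✓ → 223
sku=C54: ✓ → 144
sku=C25: ✓ → 389
sku=C59: ✗
sku=C65: ✗
sku=C30: ✓ → 339
sku=C35: ✗
sku=C46: ✓ → 188
sku=C34: ✓ → 333
sku=C41: ✓ → 199
rating_avg = (226 + 46 + 223 + 144 + 389 + 339 + 188 + 333 + 199) / 9 = 231.8888888889
—
[soylent_sum: supplier = 'Soylent']
sku=C42: ✗
sku=C24: ✗
sku=C45: ✗
sku=C97: ✗
sku=C64: ✗
sku=C54: ✗
sku=C25: ✗
sku=C59: ✗
sku=C65: ✗
sku=C30: ✗
sku=C35: ✗
sku=C46: ✗
sku=C34: ✓ → 333
sku=C41: ✗
soylent_sum = 333

rating_avg=231.8888888889, soylent_sum=333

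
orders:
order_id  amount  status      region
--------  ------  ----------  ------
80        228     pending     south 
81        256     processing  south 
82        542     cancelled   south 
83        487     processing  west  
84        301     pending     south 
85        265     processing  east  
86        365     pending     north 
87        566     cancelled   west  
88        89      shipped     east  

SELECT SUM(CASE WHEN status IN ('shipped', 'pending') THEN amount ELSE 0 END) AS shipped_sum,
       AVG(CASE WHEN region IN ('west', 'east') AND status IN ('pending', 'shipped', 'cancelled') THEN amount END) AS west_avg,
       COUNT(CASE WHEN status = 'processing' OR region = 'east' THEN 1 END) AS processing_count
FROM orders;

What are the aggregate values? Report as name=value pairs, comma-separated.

[shipped_sum: status IN ('shipped', 'pending')]
order_id=80: ✓ → 228
order_id=81: ✗
order_id=82: ✗
order_id=83: ✗
order_id=84: ✓ → 301
order_id=85: ✗
order_id=86: ✓ → 365
order_id=87: ✗
order_id=88: ✓ → 89
shipped_sum = 228 + 301 + 365 + 89 = 983
—
[west_avg: region IN ('west', 'east') AND status IN ('pending', 'shipped', 'cancelled')]
order_id=80: ✗
order_id=81: ✗
order_id=82: ✗
order_id=83: ✗
order_id=84: ✗
order_id=85: ✗
order_id=86: ✗
order_id=87: ✓ → 566
order_id=88: ✓ → 89
west_avg = (566 + 89) / 2 = 327.5
—
[processing_count: status = 'processing' OR region = 'east']
order_id=80: ✗
order_id=81: ✓ → 1
order_id=82: ✗
order_id=83: ✓ → 1
order_id=84: ✗
order_id=85: ✓ → 1
order_id=86: ✗
order_id=87: ✗
order_id=88: ✓ → 1
processing_count = COUNT(1, 1, 1, 1) = 4

shipped_sum=983, west_avg=327.5, processing_count=4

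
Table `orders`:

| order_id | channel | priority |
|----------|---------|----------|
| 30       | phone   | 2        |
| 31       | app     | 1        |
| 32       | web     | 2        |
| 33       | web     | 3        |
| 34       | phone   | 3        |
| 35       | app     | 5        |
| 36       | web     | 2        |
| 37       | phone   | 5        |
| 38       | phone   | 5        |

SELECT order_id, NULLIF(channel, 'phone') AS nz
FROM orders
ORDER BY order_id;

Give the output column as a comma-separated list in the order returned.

NULL, app, web, web, NULL, app, web, NULL, NULL

order_id=30: channel=phone vs phone: equal → NULL
order_id=31: channel=app vs phone: differ → app
order_id=32: channel=web vs phone: differ → web
order_id=33: channel=web vs phone: differ → web
order_id=34: channel=phone vs phone: equal → NULL
order_id=35: channel=app vs phone: differ → app
order_id=36: channel=web vs phone: differ → web
order_id=37: channel=phone vs phone: equal → NULL
order_id=38: channel=phone vs phone: equal → NULL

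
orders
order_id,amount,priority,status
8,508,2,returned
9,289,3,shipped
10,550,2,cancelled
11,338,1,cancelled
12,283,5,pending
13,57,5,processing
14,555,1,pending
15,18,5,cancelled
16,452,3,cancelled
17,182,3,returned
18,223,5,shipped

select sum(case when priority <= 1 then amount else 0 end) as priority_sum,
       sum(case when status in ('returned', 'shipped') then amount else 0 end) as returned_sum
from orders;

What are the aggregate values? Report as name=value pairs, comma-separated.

[priority_sum: priority <= 1]
order_id=8: ✗
order_id=9: ✗
order_id=10: ✗
order_id=11: ✓ → 338
order_id=12: ✗
order_id=13: ✗
order_id=14: ✓ → 555
order_id=15: ✗
order_id=16: ✗
order_id=17: ✗
order_id=18: ✗
priority_sum = 338 + 555 = 893
—
[returned_sum: status in ('returned', 'shipped')]
order_id=8: ✓ → 508
order_id=9: ✓ → 289
order_id=10: ✗
order_id=11: ✗
order_id=12: ✗
order_id=13: ✗
order_id=14: ✗
order_id=15: ✗
order_id=16: ✗
order_id=17: ✓ → 182
order_id=18: ✓ → 223
returned_sum = 508 + 289 + 182 + 223 = 1202

priority_sum=893, returned_sum=1202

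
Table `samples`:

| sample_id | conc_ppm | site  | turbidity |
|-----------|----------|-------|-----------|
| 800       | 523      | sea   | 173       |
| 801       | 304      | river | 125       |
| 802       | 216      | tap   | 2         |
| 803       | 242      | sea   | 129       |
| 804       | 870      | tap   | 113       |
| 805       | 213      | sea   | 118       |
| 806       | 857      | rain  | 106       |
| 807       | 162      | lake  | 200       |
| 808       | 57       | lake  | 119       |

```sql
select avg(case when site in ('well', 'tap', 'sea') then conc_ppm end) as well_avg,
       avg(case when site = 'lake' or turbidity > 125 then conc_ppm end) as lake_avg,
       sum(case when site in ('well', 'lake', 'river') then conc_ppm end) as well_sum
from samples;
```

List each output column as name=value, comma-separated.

well_avg=412.8, lake_avg=246, well_sum=523

[well_avg: site in ('well', 'tap', 'sea')]
sample_id=800: ✓ → 523
sample_id=801: ✗
sample_id=802: ✓ → 216
sample_id=803: ✓ → 242
sample_id=804: ✓ → 870
sample_id=805: ✓ → 213
sample_id=806: ✗
sample_id=807: ✗
sample_id=808: ✗
well_avg = (523 + 216 + 242 + 870 + 213) / 5 = 412.8
—
[lake_avg: site = 'lake' or turbidity > 125]
sample_id=800: ✓ → 523
sample_id=801: ✗
sample_id=802: ✗
sample_id=803: ✓ → 242
sample_id=804: ✗
sample_id=805: ✗
sample_id=806: ✗
sample_id=807: ✓ → 162
sample_id=808: ✓ → 57
lake_avg = (523 + 242 + 162 + 57) / 4 = 246
—
[well_sum: site in ('well', 'lake', 'river')]
sample_id=800: ✗
sample_id=801: ✓ → 304
sample_id=802: ✗
sample_id=803: ✗
sample_id=804: ✗
sample_id=805: ✗
sample_id=806: ✗
sample_id=807: ✓ → 162
sample_id=808: ✓ → 57
well_sum = 304 + 162 + 57 = 523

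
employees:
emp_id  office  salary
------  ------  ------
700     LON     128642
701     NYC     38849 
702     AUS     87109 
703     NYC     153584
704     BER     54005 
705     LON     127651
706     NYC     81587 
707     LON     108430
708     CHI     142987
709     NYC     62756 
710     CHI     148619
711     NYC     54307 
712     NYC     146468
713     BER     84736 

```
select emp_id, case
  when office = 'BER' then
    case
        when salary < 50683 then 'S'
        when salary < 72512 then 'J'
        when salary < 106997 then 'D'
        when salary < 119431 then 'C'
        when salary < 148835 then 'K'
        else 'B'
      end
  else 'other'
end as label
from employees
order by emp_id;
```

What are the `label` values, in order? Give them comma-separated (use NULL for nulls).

emp_id=700: office='LON' → outer ELSE → other
emp_id=701: office='NYC' → outer ELSE → other
emp_id=702: office='AUS' → outer ELSE → other
emp_id=703: office='NYC' → outer ELSE → other
emp_id=704: office='BER' → inner[salary < 72512] → J
emp_id=705: office='LON' → outer ELSE → other
emp_id=706: office='NYC' → outer ELSE → other
emp_id=707: office='LON' → outer ELSE → other
emp_id=708: office='CHI' → outer ELSE → other
emp_id=709: office='NYC' → outer ELSE → other
emp_id=710: office='CHI' → outer ELSE → other
emp_id=711: office='NYC' → outer ELSE → other
emp_id=712: office='NYC' → outer ELSE → other
emp_id=713: office='BER' → inner[salary < 106997] → D

other, other, other, other, J, other, other, other, other, other, other, other, other, D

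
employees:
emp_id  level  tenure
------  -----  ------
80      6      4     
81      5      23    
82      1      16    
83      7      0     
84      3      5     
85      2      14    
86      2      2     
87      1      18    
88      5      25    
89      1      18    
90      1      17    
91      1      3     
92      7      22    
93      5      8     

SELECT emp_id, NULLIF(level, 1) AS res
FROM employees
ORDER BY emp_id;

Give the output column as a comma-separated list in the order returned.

emp_id=80: level=6 vs 1: differ → 6
emp_id=81: level=5 vs 1: differ → 5
emp_id=82: level=1 vs 1: equal → NULL
emp_id=83: level=7 vs 1: differ → 7
emp_id=84: level=3 vs 1: differ → 3
emp_id=85: level=2 vs 1: differ → 2
emp_id=86: level=2 vs 1: differ → 2
emp_id=87: level=1 vs 1: equal → NULL
emp_id=88: level=5 vs 1: differ → 5
emp_id=89: level=1 vs 1: equal → NULL
emp_id=90: level=1 vs 1: equal → NULL
emp_id=91: level=1 vs 1: equal → NULL
emp_id=92: level=7 vs 1: differ → 7
emp_id=93: level=5 vs 1: differ → 5

6, 5, NULL, 7, 3, 2, 2, NULL, 5, NULL, NULL, NULL, 7, 5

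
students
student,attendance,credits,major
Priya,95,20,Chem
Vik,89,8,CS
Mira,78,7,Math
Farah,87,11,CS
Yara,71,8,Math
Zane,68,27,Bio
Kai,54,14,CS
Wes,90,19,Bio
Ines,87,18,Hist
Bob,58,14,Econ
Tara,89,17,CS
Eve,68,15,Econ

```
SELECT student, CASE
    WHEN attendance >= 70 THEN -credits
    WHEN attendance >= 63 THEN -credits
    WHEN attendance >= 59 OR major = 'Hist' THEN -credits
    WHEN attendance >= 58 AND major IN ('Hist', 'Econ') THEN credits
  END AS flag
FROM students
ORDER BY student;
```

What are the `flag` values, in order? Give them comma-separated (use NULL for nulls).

14, -15, -11, -18, NULL, -7, -20, -17, -8, -19, -8, -27

student=Bob: attendance >= 58 AND major IN ('Hist', 'Econ') → 14
student=Eve: attendance >= 63 → -15
student=Farah: attendance >= 70 → -11
student=Ines: attendance >= 70 → -18
student=Kai: (no match → NULL) → NULL
student=Mira: attendance >= 70 → -7
student=Priya: attendance >= 70 → -20
student=Tara: attendance >= 70 → -17
student=Vik: attendance >= 70 → -8
student=Wes: attendance >= 70 → -19
student=Yara: attendance >= 70 → -8
student=Zane: attendance >= 63 → -27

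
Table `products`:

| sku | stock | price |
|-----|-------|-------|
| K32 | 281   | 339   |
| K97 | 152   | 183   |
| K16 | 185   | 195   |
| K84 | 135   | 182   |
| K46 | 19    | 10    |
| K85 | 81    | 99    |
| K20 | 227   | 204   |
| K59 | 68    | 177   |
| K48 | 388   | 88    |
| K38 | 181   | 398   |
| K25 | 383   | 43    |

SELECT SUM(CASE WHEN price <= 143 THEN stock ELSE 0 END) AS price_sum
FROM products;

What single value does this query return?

871

sku=K32: ✗
sku=K97: ✗
sku=K16: ✗
sku=K84: ✗
sku=K46: ✓ → 19
sku=K85: ✓ → 81
sku=K20: ✗
sku=K59: ✗
sku=K48: ✓ → 388
sku=K38: ✗
sku=K25: ✓ → 383
price_sum = 19 + 81 + 388 + 383 = 871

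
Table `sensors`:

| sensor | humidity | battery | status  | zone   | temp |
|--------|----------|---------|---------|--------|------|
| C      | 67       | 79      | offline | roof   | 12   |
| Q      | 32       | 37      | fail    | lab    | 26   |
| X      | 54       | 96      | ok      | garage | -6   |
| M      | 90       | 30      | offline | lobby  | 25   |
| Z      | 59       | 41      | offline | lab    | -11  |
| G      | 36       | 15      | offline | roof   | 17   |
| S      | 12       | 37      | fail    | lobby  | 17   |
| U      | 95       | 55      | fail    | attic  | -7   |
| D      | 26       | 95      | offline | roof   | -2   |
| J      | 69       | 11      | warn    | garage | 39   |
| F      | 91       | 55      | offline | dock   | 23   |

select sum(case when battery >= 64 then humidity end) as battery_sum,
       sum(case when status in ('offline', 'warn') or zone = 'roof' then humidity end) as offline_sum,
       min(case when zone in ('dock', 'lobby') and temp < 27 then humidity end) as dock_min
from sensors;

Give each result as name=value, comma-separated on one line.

battery_sum=147, offline_sum=438, dock_min=12

[battery_sum: battery >= 64]
sensor=C: ✓ → 67
sensor=Q: ✗
sensor=X: ✓ → 54
sensor=M: ✗
sensor=Z: ✗
sensor=G: ✗
sensor=S: ✗
sensor=U: ✗
sensor=D: ✓ → 26
sensor=J: ✗
sensor=F: ✗
battery_sum = 67 + 54 + 26 = 147
—
[offline_sum: status in ('offline', 'warn') or zone = 'roof']
sensor=C: ✓ → 67
sensor=Q: ✗
sensor=X: ✗
sensor=M: ✓ → 90
sensor=Z: ✓ → 59
sensor=G: ✓ → 36
sensor=S: ✗
sensor=U: ✗
sensor=D: ✓ → 26
sensor=J: ✓ → 69
sensor=F: ✓ → 91
offline_sum = 67 + 90 + 59 + 36 + 26 + 69 + 91 = 438
—
[dock_min: zone in ('dock', 'lobby') and temp < 27]
sensor=C: ✗
sensor=Q: ✗
sensor=X: ✗
sensor=M: ✓ → 90
sensor=Z: ✗
sensor=G: ✗
sensor=S: ✓ → 12
sensor=U: ✗
sensor=D: ✗
sensor=J: ✗
sensor=F: ✓ → 91
dock_min = MIN(90, 12, 91) = 12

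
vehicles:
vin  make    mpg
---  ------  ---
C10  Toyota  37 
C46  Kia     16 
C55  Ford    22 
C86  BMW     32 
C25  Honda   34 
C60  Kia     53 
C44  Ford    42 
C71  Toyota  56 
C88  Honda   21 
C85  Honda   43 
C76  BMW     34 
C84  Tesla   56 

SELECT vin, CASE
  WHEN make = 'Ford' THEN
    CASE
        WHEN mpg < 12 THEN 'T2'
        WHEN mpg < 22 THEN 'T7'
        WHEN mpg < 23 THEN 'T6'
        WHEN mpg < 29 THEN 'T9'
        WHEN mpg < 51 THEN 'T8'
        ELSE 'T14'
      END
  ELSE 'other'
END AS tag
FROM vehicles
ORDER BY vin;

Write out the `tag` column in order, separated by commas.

vin=C10: make='Toyota' → outer ELSE → other
vin=C25: make='Honda' → outer ELSE → other
vin=C44: make='Ford' → inner[mpg < 51] → T8
vin=C46: make='Kia' → outer ELSE → other
vin=C55: make='Ford' → inner[mpg < 23] → T6
vin=C60: make='Kia' → outer ELSE → other
vin=C71: make='Toyota' → outer ELSE → other
vin=C76: make='BMW' → outer ELSE → other
vin=C84: make='Tesla' → outer ELSE → other
vin=C85: make='Honda' → outer ELSE → other
vin=C86: make='BMW' → outer ELSE → other
vin=C88: make='Honda' → outer ELSE → other

other, other, T8, other, T6, other, other, other, other, other, other, other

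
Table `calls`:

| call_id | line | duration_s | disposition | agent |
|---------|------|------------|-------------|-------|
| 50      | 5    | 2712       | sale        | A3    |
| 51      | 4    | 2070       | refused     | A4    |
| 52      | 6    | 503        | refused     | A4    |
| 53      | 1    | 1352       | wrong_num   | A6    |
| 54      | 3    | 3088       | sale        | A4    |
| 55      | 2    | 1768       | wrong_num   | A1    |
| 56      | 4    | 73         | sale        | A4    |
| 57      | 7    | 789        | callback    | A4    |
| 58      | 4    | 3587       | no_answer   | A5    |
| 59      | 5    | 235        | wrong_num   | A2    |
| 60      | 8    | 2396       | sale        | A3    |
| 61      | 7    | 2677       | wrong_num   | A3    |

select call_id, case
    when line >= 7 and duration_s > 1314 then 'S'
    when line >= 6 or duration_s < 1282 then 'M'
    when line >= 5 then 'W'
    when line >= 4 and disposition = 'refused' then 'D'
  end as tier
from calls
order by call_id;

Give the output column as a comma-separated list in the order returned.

call_id=50: line >= 5 → W
call_id=51: line >= 4 and disposition = 'refused' → D
call_id=52: line >= 6 or duration_s < 1282 → M
call_id=53: (no match → NULL) → NULL
call_id=54: (no match → NULL) → NULL
call_id=55: (no match → NULL) → NULL
call_id=56: line >= 6 or duration_s < 1282 → M
call_id=57: line >= 6 or duration_s < 1282 → M
call_id=58: (no match → NULL) → NULL
call_id=59: line >= 6 or duration_s < 1282 → M
call_id=60: line >= 7 and duration_s > 1314 → S
call_id=61: line >= 7 and duration_s > 1314 → S

W, D, M, NULL, NULL, NULL, M, M, NULL, M, S, S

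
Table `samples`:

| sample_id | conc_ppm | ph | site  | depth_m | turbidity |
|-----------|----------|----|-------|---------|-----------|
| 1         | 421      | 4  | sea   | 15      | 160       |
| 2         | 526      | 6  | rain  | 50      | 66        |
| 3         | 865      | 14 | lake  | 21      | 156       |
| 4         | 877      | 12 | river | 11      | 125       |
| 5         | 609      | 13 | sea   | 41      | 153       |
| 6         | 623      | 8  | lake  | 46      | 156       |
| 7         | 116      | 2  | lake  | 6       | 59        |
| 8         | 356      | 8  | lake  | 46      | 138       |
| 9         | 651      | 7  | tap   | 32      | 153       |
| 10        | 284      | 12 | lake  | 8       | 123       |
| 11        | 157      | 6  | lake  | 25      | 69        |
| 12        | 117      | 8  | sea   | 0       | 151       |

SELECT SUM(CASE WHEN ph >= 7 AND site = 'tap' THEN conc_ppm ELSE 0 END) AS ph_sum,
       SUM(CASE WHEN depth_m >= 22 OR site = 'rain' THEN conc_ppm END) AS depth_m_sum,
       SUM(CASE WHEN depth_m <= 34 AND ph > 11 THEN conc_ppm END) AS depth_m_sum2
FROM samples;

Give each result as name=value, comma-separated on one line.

[ph_sum: ph >= 7 AND site = 'tap']
sample_id=1: ✗
sample_id=2: ✗
sample_id=3: ✗
sample_id=4: ✗
sample_id=5: ✗
sample_id=6: ✗
sample_id=7: ✗
sample_id=8: ✗
sample_id=9: ✓ → 651
sample_id=10: ✗
sample_id=11: ✗
sample_id=12: ✗
ph_sum = 651
—
[depth_m_sum: depth_m >= 22 OR site = 'rain']
sample_id=1: ✗
sample_id=2: ✓ → 526
sample_id=3: ✗
sample_id=4: ✗
sample_id=5: ✓ → 609
sample_id=6: ✓ → 623
sample_id=7: ✗
sample_id=8: ✓ → 356
sample_id=9: ✓ → 651
sample_id=10: ✗
sample_id=11: ✓ → 157
sample_id=12: ✗
depth_m_sum = 526 + 609 + 623 + 356 + 651 + 157 = 2922
—
[depth_m_sum2: depth_m <= 34 AND ph > 11]
sample_id=1: ✗
sample_id=2: ✗
sample_id=3: ✓ → 865
sample_id=4: ✓ → 877
sample_id=5: ✗
sample_id=6: ✗
sample_id=7: ✗
sample_id=8: ✗
sample_id=9: ✗
sample_id=10: ✓ → 284
sample_id=11: ✗
sample_id=12: ✗
depth_m_sum2 = 865 + 877 + 284 = 2026

ph_sum=651, depth_m_sum=2922, depth_m_sum2=2026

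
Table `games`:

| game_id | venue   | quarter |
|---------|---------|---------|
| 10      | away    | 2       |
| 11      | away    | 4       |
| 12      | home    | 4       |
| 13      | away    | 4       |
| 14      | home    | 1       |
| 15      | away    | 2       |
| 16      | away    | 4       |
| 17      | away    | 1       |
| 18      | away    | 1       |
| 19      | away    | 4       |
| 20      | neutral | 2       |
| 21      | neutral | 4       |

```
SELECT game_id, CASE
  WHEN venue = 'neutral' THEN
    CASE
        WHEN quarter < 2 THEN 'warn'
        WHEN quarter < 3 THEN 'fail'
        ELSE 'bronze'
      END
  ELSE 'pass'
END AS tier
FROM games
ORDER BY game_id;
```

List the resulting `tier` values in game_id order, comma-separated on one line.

pass, pass, pass, pass, pass, pass, pass, pass, pass, pass, fail, bronze

game_id=10: venue='away' → outer ELSE → pass
game_id=11: venue='away' → outer ELSE → pass
game_id=12: venue='home' → outer ELSE → pass
game_id=13: venue='away' → outer ELSE → pass
game_id=14: venue='home' → outer ELSE → pass
game_id=15: venue='away' → outer ELSE → pass
game_id=16: venue='away' → outer ELSE → pass
game_id=17: venue='away' → outer ELSE → pass
game_id=18: venue='away' → outer ELSE → pass
game_id=19: venue='away' → outer ELSE → pass
game_id=20: venue='neutral' → inner[quarter < 3] → fail
game_id=21: venue='neutral' → inner[ELSE] → bronze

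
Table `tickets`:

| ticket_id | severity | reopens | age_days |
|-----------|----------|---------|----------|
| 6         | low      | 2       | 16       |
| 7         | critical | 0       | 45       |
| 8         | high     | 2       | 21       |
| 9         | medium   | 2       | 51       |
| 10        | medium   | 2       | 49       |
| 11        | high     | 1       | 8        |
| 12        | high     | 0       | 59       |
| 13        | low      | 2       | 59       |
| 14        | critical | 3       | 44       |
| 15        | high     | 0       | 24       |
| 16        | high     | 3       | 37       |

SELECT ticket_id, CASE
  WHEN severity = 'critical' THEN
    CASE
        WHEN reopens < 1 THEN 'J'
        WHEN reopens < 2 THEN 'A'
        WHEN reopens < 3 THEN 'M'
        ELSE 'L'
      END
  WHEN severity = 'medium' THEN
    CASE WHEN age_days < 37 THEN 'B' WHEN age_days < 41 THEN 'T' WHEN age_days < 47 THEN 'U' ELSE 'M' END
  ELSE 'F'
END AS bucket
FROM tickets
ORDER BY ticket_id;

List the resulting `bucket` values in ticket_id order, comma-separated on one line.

F, J, F, M, M, F, F, F, L, F, F

ticket_id=6: severity='low' → outer ELSE → F
ticket_id=7: severity='critical' → inner[reopens < 1] → J
ticket_id=8: severity='high' → outer ELSE → F
ticket_id=9: severity='medium' → inner[ELSE] → M
ticket_id=10: severity='medium' → inner[ELSE] → M
ticket_id=11: severity='high' → outer ELSE → F
ticket_id=12: severity='high' → outer ELSE → F
ticket_id=13: severity='low' → outer ELSE → F
ticket_id=14: severity='critical' → inner[ELSE] → L
ticket_id=15: severity='high' → outer ELSE → F
ticket_id=16: severity='high' → outer ELSE → F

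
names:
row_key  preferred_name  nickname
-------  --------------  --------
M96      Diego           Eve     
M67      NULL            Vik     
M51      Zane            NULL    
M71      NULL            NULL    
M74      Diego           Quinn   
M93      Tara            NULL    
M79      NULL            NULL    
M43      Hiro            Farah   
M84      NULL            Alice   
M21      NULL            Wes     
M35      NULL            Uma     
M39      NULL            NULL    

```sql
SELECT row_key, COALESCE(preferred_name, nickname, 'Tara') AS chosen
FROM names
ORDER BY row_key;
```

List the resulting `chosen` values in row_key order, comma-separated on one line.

Wes, Uma, Tara, Hiro, Zane, Vik, Tara, Diego, Tara, Alice, Tara, Diego

row_key=M21: preferred_name=NULL, nickname=Wes → Wes
row_key=M35: preferred_name=NULL, nickname=Uma → Uma
row_key=M39: preferred_name=NULL, nickname=NULL, → literal Tara → Tara
row_key=M43: preferred_name=Hiro → Hiro
row_key=M51: preferred_name=Zane → Zane
row_key=M67: preferred_name=NULL, nickname=Vik → Vik
row_key=M71: preferred_name=NULL, nickname=NULL, → literal Tara → Tara
row_key=M74: preferred_name=Diego → Diego
row_key=M79: preferred_name=NULL, nickname=NULL, → literal Tara → Tara
row_key=M84: preferred_name=NULL, nickname=Alice → Alice
row_key=M93: preferred_name=Tara → Tara
row_key=M96: preferred_name=Diego → Diego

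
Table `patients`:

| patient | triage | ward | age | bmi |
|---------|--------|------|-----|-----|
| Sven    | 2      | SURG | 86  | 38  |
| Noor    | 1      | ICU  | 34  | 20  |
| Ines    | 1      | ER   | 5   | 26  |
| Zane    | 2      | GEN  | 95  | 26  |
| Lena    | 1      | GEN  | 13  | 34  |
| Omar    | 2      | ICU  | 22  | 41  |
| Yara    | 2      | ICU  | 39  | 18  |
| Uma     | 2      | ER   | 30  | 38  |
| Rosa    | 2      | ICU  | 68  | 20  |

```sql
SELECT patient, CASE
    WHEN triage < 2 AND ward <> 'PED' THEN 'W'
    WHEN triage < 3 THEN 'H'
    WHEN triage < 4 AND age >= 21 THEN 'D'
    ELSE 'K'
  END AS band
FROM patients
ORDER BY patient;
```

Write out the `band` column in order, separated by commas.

W, W, W, H, H, H, H, H, H

patient=Ines: triage < 2 AND ward <> 'PED' → W
patient=Lena: triage < 2 AND ward <> 'PED' → W
patient=Noor: triage < 2 AND ward <> 'PED' → W
patient=Omar: triage < 3 → H
patient=Rosa: triage < 3 → H
patient=Sven: triage < 3 → H
patient=Uma: triage < 3 → H
patient=Yara: triage < 3 → H
patient=Zane: triage < 3 → H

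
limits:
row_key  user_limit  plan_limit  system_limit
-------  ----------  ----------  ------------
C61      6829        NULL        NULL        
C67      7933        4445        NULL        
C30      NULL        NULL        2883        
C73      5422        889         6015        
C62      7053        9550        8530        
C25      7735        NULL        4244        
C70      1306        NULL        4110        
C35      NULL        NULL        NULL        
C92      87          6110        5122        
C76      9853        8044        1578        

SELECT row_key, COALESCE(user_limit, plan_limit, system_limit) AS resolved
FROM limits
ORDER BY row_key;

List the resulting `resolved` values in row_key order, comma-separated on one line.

row_key=C25: user_limit=7735 → 7735
row_key=C30: user_limit=NULL, plan_limit=NULL, system_limit=2883 → 2883
row_key=C35: user_limit=NULL, plan_limit=NULL, system_limit=NULL (all NULL) → NULL
row_key=C61: user_limit=6829 → 6829
row_key=C62: user_limit=7053 → 7053
row_key=C67: user_limit=7933 → 7933
row_key=C70: user_limit=1306 → 1306
row_key=C73: user_limit=5422 → 5422
row_key=C76: user_limit=9853 → 9853
row_key=C92: user_limit=87 → 87

7735, 2883, NULL, 6829, 7053, 7933, 1306, 5422, 9853, 87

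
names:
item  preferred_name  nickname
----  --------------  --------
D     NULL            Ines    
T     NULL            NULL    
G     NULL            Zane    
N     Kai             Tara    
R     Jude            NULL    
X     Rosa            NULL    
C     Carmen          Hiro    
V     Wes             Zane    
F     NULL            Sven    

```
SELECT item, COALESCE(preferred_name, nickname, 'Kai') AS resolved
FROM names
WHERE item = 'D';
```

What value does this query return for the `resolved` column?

Ines

item = D: preferred_name=NULL, nickname=Ines.
preferred_name=NULL, nickname=Ines → Ines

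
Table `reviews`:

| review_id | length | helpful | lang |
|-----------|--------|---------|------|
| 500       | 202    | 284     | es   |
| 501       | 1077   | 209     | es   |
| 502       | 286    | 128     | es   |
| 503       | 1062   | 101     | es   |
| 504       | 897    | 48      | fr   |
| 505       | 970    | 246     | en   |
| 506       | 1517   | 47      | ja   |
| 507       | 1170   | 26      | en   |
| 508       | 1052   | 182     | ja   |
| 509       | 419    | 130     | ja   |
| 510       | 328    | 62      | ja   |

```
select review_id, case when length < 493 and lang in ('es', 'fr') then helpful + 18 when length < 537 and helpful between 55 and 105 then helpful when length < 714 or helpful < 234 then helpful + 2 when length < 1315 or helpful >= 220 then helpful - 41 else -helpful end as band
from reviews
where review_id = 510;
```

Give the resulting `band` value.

62

review_id = 510: length=328, helpful=62, lang=ja.
length < 493 and lang in ('es', 'fr') → false
length < 537 and helpful between 55 and 105 → true → 62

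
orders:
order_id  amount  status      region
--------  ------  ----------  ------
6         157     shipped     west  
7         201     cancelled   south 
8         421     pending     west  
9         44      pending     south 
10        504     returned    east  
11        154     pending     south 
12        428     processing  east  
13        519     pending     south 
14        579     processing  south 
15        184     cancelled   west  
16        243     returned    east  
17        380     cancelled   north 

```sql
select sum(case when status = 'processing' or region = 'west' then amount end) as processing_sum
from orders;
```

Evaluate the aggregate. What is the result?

order_id=6: ✓ → 157
order_id=7: ✗
order_id=8: ✓ → 421
order_id=9: ✗
order_id=10: ✗
order_id=11: ✗
order_id=12: ✓ → 428
order_id=13: ✗
order_id=14: ✓ → 579
order_id=15: ✓ → 184
order_id=16: ✗
order_id=17: ✗
processing_sum = 157 + 421 + 428 + 579 + 184 = 1769

1769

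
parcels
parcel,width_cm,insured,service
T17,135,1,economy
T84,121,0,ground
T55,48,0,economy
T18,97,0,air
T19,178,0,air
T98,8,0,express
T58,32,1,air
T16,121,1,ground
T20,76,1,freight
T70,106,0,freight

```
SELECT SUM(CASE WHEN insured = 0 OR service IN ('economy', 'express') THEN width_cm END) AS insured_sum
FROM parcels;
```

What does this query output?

693

parcel=T17: ✓ → 135
parcel=T84: ✓ → 121
parcel=T55: ✓ → 48
parcel=T18: ✓ → 97
parcel=T19: ✓ → 178
parcel=T98: ✓ → 8
parcel=T58: ✗
parcel=T16: ✗
parcel=T20: ✗
parcel=T70: ✓ → 106
insured_sum = 135 + 121 + 48 + 97 + 178 + 8 + 106 = 693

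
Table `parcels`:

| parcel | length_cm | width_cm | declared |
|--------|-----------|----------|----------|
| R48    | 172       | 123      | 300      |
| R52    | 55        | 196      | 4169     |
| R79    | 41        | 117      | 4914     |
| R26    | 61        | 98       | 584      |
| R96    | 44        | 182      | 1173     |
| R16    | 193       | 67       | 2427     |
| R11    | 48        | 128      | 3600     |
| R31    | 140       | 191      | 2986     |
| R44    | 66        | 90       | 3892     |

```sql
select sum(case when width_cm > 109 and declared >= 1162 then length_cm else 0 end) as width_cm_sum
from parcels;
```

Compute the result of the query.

328

parcel=R48: ✗
parcel=R52: ✓ → 55
parcel=R79: ✓ → 41
parcel=R26: ✗
parcel=R96: ✓ → 44
parcel=R16: ✗
parcel=R11: ✓ → 48
parcel=R31: ✓ → 140
parcel=R44: ✗
width_cm_sum = 55 + 41 + 44 + 48 + 140 = 328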